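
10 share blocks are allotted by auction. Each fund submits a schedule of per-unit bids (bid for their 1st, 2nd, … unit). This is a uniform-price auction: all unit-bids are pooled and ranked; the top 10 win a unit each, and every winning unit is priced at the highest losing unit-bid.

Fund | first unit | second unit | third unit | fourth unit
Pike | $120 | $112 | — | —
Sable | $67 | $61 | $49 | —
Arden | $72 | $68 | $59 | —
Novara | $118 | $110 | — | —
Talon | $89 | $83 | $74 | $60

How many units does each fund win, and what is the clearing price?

Pooled unit-bids ranked (top 10): 120 (Pike-1), 118 (Novara-1), 112 (Pike-2), 110 (Novara-2), 89 (Talon-1), 83 (Talon-2), 74 (Talon-3), 72 (Arden-1), 68 (Arden-2), 67 (Sable-1)
The (k+1)-th unit-bid is $61.
Allocation: Arden 2, Novara 2, Pike 2, Sable 1, Talon 3.

Arden 2, Novara 2, Pike 2, Sable 1, Talon 3; clearing price $61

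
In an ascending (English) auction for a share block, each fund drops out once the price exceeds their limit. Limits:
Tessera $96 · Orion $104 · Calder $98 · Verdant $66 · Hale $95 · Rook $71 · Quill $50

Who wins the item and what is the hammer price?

Limits in order: 104 (Orion) > 98 (Calder) > 96 (Tessera) > 95 (Hale) > 71 (Rook) > 66 (Verdant) > …
Bidding ends when Calder exits at $98; Orion takes it.

Orion wins at $98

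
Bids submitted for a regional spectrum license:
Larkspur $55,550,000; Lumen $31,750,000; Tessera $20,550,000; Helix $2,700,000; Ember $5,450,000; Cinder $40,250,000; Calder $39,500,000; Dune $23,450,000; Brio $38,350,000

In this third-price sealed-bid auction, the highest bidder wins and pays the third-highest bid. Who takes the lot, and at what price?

Larkspur pays $39,500,000

Sorting bids: 55,550,000 (Larkspur) > 40,250,000 (Cinder) > 39,500,000 (Calder) > 38,350,000 (Brio) > 31,750,000 (Lumen) > 23,450,000 (Dune) > …
Larkspur is highest; pays the third-highest bid, $39,500,000.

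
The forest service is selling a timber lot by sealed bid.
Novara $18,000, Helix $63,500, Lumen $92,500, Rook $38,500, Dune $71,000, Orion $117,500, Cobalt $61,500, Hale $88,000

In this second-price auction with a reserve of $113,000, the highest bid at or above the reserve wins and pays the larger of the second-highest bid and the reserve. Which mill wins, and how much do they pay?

Rule: the highest bid at or above the reserve wins and pays the larger of the second-highest bid and the reserve.
Sorting bids: 117,500 (Orion) > 92,500 (Lumen) > 88,000 (Hale) > 71,000 (Dune) > 63,500 (Helix) > 61,500 (Cobalt) > …
Orion has the top bid at or above the reserve ($117,500).
max(second-highest $92,500, reserve $113,000) = $113,000.

Orion pays $113,000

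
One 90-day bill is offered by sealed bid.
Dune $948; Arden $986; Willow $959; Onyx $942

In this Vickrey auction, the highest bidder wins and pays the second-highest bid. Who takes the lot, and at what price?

Bids ranked: 986 (Arden) > 959 (Willow) > 948 (Dune) > 942 (Onyx)
Arden wins with the highest bid; price is set by the runner-up at $959.

Arden pays $959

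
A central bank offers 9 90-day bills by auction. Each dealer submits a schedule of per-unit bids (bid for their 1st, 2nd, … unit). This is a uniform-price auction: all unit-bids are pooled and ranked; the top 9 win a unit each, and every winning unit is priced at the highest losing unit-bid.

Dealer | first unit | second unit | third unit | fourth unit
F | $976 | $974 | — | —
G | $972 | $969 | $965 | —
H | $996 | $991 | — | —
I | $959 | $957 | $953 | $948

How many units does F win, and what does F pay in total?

F: 2 units, pays $1,906

Pooled unit-bids ranked (top 9): 996 (H-1), 991 (H-2), 976 (F-1), 974 (F-2), 972 (G-1), 969 (G-2), 965 (G-3), 959 (I-1), 957 (I-2)
The (k+1)-th unit-bid is $953.
F wins 2 unit(s) at $953 each.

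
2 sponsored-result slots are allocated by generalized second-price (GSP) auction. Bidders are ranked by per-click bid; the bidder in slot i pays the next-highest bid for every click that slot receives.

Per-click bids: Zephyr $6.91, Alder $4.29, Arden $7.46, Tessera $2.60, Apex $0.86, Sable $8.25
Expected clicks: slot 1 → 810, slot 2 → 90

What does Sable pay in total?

Sorting advertisers: $8.25 (Sable) > $7.46 (Arden) > $6.91 (Zephyr) > …
Sable holds slot 1 → pays next bid $7.46 × 810 clicks = $6042.60.

Sable pays $6042.60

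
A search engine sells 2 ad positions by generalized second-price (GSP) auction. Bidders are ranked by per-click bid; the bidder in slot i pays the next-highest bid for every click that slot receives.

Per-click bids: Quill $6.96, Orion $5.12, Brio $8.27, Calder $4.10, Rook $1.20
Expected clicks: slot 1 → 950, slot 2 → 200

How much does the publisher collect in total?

Total revenue: $7636.00

Sorting advertisers: $8.27 (Brio) > $6.96 (Quill) > $5.12 (Orion) > …
Slot 1: Brio pays $6.96 × 950 = $6612.00
Slot 2: Quill pays $5.12 × 200 = $1024.00
Total = $7636.00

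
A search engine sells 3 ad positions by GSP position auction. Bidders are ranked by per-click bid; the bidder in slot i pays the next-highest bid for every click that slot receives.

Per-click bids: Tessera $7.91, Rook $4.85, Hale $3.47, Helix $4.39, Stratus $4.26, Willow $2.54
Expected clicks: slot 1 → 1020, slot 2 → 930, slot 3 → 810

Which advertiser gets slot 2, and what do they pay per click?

Sorting advertisers: $7.91 (Tessera) > $4.85 (Rook) > $4.39 (Helix) > $4.26 (Stratus) > …
Slot 2 goes to the second-ranked bidder, Rook, who pays the next bid down: $4.39/click.

Rook; $4.39 per click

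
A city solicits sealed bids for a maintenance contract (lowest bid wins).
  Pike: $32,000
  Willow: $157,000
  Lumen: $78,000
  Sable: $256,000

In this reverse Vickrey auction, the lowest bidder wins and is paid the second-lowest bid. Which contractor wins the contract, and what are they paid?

Rule: the lowest bidder wins and is paid the second-lowest bid.
Bids ranked: 32,000 (Pike) < 78,000 (Lumen) < 157,000 (Willow) < 256,000 (Sable)
Second-price: Pike is paid Lumen's bid of $78,000.

Pike is paid $78,000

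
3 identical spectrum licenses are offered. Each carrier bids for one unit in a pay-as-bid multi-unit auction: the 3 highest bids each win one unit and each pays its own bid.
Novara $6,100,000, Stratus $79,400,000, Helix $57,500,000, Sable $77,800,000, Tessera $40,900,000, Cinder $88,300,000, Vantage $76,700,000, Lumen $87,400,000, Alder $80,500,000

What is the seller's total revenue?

Total revenue: $256,200,000

Ordering the bids: 88,300,000 (Cinder), 87,400,000 (Lumen), 80,500,000 (Alder), 79,400,000 (Stratus), 77,800,000 (Sable), …
Winners (3 units): Cinder, Lumen, Alder.
Total revenue = 88,300,000 + 87,400,000 + 80,500,000 = $256,200,000.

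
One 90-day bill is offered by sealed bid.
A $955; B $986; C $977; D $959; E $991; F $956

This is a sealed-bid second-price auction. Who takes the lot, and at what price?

E pays $986

Bids ranked: 991 (E) > 986 (B) > 977 (C) > 959 (D) > 956 (F) > 955 (A)
E wins with the highest bid; price is set by the runner-up at $986.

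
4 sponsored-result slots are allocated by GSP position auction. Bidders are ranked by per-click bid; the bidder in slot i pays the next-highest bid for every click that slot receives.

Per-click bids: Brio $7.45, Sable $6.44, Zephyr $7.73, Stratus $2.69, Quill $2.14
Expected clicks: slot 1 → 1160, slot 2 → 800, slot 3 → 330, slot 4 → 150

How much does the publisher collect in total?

Total revenue: $15002.70

Sorting advertisers: $7.73 (Zephyr) > $7.45 (Brio) > $6.44 (Sable) > $2.69 (Stratus) > $2.14 (Quill)
Slot 1: Zephyr pays $7.45 × 1160 = $8642.00
Slot 2: Brio pays $6.44 × 800 = $5152.00
Slot 3: Sable pays $2.69 × 330 = $887.70
Slot 4: Stratus pays $2.14 × 150 = $321.00
Total = $15002.70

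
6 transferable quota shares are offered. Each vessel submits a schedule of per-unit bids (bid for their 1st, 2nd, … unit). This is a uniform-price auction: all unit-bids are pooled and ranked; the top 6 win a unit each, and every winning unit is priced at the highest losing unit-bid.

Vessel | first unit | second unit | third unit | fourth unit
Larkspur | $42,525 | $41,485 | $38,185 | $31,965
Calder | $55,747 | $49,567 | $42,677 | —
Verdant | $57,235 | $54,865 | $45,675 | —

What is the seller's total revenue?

Total revenue: $255,150

Pooled unit-bids ranked (top 6): 57,235 (Verdant-1), 55,747 (Calder-1), 54,865 (Verdant-2), 49,567 (Calder-2), 45,675 (Verdant-3), 42,677 (Calder-3)
First bid not allocated: $42,525.
Allocation: Calder 3, Verdant 3. Every unit priced at $42,525.
Revenue = 6 × 42,525 = $255,150.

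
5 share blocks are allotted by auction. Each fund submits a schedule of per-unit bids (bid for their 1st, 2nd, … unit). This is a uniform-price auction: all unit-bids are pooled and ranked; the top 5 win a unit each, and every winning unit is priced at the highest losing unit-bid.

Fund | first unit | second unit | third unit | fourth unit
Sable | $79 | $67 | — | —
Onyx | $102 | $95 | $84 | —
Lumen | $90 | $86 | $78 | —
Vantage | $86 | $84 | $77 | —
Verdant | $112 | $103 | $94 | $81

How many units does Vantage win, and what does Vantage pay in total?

All unit-bids, highest first — top 5: 112 (Verdant-1), 103 (Verdant-2), 102 (Onyx-1), 95 (Onyx-2), 94 (Verdant-3)
Highest rejected unit-bid = $90.
Vantage wins 0 unit(s) at $90 each.

Vantage: 0 units, pays $0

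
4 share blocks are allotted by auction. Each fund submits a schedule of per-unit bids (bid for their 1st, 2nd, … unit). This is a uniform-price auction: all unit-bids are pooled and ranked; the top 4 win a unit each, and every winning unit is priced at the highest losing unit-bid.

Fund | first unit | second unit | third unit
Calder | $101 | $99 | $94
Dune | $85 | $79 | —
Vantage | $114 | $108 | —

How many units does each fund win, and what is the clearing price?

Calder 2, Vantage 2; clearing price $94

All unit-bids, highest first — top 4: 114 (Vantage-1), 108 (Vantage-2), 101 (Calder-1), 99 (Calder-2)
First bid not allocated: $94.
Allocation: Calder 2, Vantage 2.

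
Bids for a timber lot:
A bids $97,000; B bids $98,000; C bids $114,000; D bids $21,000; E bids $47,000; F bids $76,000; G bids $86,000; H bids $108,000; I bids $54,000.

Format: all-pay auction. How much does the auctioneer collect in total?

All-pay auction: the highest bidder wins the item, but every bidder pays their own bid.
Bids in order: 114,000 (C) > 108,000 (H) > 98,000 (B) > 97,000 (A) > 86,000 (G) > 76,000 (F) > …
Every bidder forfeits their bid regardless of winning.
Revenue = 97,000 + 98,000 + 114,000 + 21,000 + 47,000 + 76,000 + 86,000 + 108,000 + 54,000 = $701,000.

Total revenue: $701,000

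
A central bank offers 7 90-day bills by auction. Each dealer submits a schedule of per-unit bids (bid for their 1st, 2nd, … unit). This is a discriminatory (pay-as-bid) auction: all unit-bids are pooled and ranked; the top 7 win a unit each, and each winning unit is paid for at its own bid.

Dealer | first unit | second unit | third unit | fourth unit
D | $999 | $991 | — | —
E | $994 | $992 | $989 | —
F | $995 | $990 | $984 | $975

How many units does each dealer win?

All unit-bids, highest first — top 7: 999 (D-1), 995 (F-1), 994 (E-1), 992 (E-2), 991 (D-2), 990 (F-2), 989 (E-3)
Next rejected bid: $984 (not a price — pay-as-bid).
Allocation: D 2, E 3, F 2.

D 2, E 3, F 2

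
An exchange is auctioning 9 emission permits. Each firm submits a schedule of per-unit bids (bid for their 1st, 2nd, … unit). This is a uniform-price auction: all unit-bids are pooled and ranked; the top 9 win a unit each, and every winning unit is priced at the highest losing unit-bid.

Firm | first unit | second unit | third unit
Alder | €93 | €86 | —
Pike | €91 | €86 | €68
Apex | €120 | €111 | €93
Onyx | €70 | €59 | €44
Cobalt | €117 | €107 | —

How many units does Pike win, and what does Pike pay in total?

All unit-bids, highest first — top 9: 120 (Apex-1), 117 (Cobalt-1), 111 (Apex-2), 107 (Cobalt-2), 93 (Alder-1), 93 (Apex-3), 91 (Pike-1), 86 (Alder-2), 86 (Pike-2)
The (k+1)-th unit-bid is €70.
Pike wins 2 unit(s) at €70 each.

Pike: 2 units, pays €140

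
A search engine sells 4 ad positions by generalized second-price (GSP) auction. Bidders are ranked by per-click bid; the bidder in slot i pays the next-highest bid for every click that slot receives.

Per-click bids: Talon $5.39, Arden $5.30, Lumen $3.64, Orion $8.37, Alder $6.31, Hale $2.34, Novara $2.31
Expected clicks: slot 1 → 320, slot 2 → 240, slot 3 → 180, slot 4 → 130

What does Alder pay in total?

Alder pays $1293.60

Sorting advertisers: $8.37 (Orion) > $6.31 (Alder) > $5.39 (Talon) > $5.30 (Arden) > $3.64 (Lumen) > …
Alder holds slot 2 → pays next bid $5.39 × 240 clicks = $1293.60.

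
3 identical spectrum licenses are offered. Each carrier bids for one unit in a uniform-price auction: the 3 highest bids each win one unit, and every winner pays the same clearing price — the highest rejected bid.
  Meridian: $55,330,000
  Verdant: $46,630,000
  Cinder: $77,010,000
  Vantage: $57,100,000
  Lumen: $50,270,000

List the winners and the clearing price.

Cinder, Vantage, Meridian; each pays $50,270,000

Ordering the bids: 77,010,000 (Cinder), 57,100,000 (Vantage), 55,330,000 (Meridian), 50,270,000 (Lumen), 46,630,000 (Verdant)
Top 3: Cinder, Vantage, Meridian.
First losing bid is Lumen's $50,270,000, which sets the uniform price.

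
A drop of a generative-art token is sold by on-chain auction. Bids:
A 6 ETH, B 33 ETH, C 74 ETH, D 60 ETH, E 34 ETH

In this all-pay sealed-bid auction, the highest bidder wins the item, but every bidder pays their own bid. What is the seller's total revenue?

Total revenue: 207 ETH

Rule: the highest bidder wins the item, but every bidder pays their own bid.
Bids ranked: 74 (C) > 60 (D) > 34 (E) > 33 (B) > 6 (A)
C wins with the top bid; all bids are sunk regardless.
Every bidder forfeits their bid regardless of winning.
Revenue = 6 + 33 + 74 + 60 + 34 = 207 ETH.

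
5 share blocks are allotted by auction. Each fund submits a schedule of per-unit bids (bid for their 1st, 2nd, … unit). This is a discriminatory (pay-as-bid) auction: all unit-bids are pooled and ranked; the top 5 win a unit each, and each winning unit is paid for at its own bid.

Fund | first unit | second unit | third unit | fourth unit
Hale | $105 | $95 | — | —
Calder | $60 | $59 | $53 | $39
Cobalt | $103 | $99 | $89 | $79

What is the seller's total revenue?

Pooled unit-bids ranked (top 5): 105 (Hale-1), 103 (Cobalt-1), 99 (Cobalt-2), 95 (Hale-2), 89 (Cobalt-3)
Next rejected bid: $79 (not a price — pay-as-bid).
Each winning unit pays its own bid.
Revenue = 105 + 103 + 99 + 95 + 89 = $491.

Total revenue: $491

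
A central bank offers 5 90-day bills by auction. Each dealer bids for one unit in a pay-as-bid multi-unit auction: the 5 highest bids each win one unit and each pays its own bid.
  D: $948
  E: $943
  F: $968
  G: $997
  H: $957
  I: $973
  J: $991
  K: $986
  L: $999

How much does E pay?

Ordering the bids: 999 (L), 997 (G), 991 (J), 986 (K), 973 (I), 968 (F), 957 (H), …
Winners (5 units): L, G, J, K, I.
E does not win → $0.

E pays $0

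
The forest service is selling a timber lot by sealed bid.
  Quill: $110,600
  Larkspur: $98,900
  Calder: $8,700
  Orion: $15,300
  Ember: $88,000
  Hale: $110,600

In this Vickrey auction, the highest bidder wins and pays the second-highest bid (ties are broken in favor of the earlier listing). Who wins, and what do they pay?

Quill pays $110,600

Rule: the highest bidder wins and pays the second-highest bid.
Bids ranked: 110,600 (Quill) > 110,600 (Hale) > 98,900 (Larkspur) > 88,000 (Ember) > 15,300 (Orion) > 8,700 (Calder)
Tie at $110,600 → Quill wins by tie-break.
Quill wins with the highest bid; price is set by the runner-up at $110,600.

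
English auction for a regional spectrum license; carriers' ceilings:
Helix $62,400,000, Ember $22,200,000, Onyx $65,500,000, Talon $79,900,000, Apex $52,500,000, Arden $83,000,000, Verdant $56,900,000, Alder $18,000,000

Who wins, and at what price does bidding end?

Sorting limits: 83,000,000 (Arden) > 79,900,000 (Talon) > 65,500,000 (Onyx) > 62,400,000 (Helix) > 56,900,000 (Verdant) > 52,500,000 (Apex) > …
Talon is the last rival to drop out, at $79,900,000; Arden remains and wins at that price.

Arden wins at $79,900,000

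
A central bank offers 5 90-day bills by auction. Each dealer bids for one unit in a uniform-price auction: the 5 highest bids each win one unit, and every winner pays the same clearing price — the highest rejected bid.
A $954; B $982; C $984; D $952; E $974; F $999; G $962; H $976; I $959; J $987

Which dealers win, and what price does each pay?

Ordering the bids: 999 (F), 987 (J), 984 (C), 982 (B), 976 (H), 974 (E), 962 (G), …
Winners (5 units): F, J, C, B, H.
Highest unsuccessful bid: $974 → clearing price.

F, J, C, B, H; each pays $974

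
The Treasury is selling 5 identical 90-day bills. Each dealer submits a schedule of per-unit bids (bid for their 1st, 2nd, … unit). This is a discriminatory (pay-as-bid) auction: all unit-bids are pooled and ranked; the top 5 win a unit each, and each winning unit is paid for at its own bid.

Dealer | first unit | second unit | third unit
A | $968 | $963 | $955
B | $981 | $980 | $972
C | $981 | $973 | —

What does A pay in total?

A pays $0

All unit-bids, highest first — top 5: 981 (B-1), 981 (C-1), 980 (B-2), 973 (C-2), 972 (B-3)
Next rejected bid: $968 (not a price — pay-as-bid).
A wins no units.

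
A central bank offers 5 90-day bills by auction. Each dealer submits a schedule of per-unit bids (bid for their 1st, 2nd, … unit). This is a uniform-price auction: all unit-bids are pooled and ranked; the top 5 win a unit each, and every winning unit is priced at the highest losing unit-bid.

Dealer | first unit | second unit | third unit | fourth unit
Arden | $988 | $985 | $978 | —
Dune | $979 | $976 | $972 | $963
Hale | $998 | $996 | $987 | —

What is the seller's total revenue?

Total revenue: $4,895

Merging the schedules and taking the best 5: 998 (Hale-1), 996 (Hale-2), 988 (Arden-1), 987 (Hale-3), 985 (Arden-2)
The (k+1)-th unit-bid is $979.
Allocation: Arden 2, Hale 3. Every unit priced at $979.
Revenue = 5 × 979 = $4,895.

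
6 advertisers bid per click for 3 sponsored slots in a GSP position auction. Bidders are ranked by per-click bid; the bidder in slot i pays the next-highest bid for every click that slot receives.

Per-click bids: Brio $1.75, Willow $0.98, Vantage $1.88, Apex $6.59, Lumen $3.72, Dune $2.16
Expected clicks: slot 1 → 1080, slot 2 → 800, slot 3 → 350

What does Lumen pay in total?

Lumen pays $1728.00

Ranked by bid: $6.59 (Apex) > $3.72 (Lumen) > $2.16 (Dune) > $1.88 (Vantage) > …
Lumen holds slot 2 → pays next bid $2.16 × 800 clicks = $1728.00.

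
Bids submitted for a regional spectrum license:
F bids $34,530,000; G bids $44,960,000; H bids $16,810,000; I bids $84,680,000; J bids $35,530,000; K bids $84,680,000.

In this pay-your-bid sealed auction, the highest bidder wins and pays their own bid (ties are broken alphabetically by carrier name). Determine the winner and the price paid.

Bids ranked: 84,680,000 (I) > 84,680,000 (K) > 44,960,000 (G) > 35,530,000 (J) > 34,530,000 (F) > 16,810,000 (H)
I and K tie at $84,680,000; tie-break gives it to I.
I has the highest bid and pays exactly that: $84,680,000.

I pays $84,680,000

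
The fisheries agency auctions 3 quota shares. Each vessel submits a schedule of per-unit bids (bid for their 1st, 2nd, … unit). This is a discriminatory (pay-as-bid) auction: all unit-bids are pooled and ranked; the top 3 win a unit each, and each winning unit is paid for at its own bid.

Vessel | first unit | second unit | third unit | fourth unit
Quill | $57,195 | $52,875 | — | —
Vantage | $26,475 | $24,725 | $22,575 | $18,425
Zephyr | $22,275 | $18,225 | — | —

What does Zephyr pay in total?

All unit-bids, highest first — top 3: 57,195 (Quill-1), 52,875 (Quill-2), 26,475 (Vantage-1)
Next rejected bid: $24,725 (not a price — pay-as-bid).
Zephyr wins no units.

Zephyr pays $0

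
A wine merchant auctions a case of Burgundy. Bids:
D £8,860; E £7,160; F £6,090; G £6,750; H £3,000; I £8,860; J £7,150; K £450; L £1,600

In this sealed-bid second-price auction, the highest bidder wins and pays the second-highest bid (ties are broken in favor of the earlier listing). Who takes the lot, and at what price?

Sealed-bid second-price auction: the highest bidder wins and pays the second-highest bid.
Sorting bids: 8,860 (D) > 8,860 (I) > 7,160 (E) > 7,150 (J) > 6,750 (G) > 6,090 (F) > …
Tie at £8,860 → D wins by tie-break.
Second-price: D pays I's bid of £8,860.

D pays £8,860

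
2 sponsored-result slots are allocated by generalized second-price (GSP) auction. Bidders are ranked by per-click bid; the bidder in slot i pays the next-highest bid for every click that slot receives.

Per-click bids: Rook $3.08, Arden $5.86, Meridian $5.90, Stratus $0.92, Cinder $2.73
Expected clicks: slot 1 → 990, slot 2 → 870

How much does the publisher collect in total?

Sorting advertisers: $5.90 (Meridian) > $5.86 (Arden) > $3.08 (Rook) > …
Slot 1: Meridian pays $5.86 × 990 = $5801.40
Slot 2: Arden pays $3.08 × 870 = $2679.60
Total = $8481.00

Total revenue: $8481.00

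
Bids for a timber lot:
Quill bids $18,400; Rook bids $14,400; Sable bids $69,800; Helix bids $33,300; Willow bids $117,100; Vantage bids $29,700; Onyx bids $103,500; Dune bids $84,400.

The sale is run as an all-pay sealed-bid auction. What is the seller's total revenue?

Total revenue: $470,600

Sorting bids: 117,100 (Willow) > 103,500 (Onyx) > 84,400 (Dune) > 69,800 (Sable) > 33,300 (Helix) > 29,700 (Vantage) > …
Every bidder forfeits their bid regardless of winning.
Revenue = 18,400 + 14,400 + 69,800 + 33,300 + 117,100 + 29,700 + 103,500 + 84,400 = $470,600.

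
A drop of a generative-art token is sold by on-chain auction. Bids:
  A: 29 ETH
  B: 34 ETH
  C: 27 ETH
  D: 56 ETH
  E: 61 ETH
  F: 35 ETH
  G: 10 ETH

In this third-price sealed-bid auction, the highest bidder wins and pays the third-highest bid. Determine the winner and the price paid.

Third-price sealed-bid auction: the highest bidder wins and pays the third-highest bid.
Bids in order: 61 (E) > 56 (D) > 35 (F) > 34 (B) > 29 (A) > 27 (C) > …
E wins; payment is bid #3 in the ranking = 35 ETH.

E pays 35 ETH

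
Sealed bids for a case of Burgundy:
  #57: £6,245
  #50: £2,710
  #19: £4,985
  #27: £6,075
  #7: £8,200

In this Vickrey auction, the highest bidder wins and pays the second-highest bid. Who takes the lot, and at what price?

Bids ranked: 8,200 (#7) > 6,245 (#57) > 6,075 (#27) > 4,985 (#19) > 2,710 (#50)
#7 wins with the highest bid; price is set by the runner-up at £6,245.

#7 pays £6,245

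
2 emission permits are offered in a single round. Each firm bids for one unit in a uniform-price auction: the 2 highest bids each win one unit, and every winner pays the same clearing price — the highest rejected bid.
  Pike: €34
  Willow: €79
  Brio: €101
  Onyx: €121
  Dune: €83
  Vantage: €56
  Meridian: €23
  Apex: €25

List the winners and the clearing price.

Ordering the bids: 121 (Onyx), 101 (Brio), 83 (Dune), 79 (Willow), …
The 2 highest are Onyx, Brio.
First losing bid is Dune's €83, which sets the uniform price.

Onyx, Brio; each pays €83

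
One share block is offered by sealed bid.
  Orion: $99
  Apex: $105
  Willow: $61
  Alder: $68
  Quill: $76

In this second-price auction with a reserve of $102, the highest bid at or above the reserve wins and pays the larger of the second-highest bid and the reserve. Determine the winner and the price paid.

Bids in order: 105 (Apex) > 99 (Orion) > 76 (Quill) > 68 (Alder) > 61 (Willow)
Highest eligible bid: Apex at $105.
Second-highest bid $99 is below the reserve $102, so the reserve binds → payment $102.

Apex pays $102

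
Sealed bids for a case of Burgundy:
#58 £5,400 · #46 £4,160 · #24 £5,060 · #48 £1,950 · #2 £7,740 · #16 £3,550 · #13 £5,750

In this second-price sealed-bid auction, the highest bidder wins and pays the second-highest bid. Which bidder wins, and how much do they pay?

Sorting bids: 7,740 (#2) > 5,750 (#13) > 5,400 (#58) > 5,060 (#24) > 4,160 (#46) > 3,550 (#16) > …
Second-price: #2 pays #13's bid of £5,750.

#2 pays £5,750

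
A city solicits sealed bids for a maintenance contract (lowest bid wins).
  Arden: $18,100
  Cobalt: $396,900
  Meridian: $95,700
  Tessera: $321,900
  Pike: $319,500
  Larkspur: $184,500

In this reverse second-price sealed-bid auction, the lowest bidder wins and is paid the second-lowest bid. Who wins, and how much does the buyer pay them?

Bids in order: 18,100 (Arden) < 95,700 (Meridian) < 184,500 (Larkspur) < 319,500 (Pike) < 321,900 (Tessera) < 396,900 (Cobalt)
Arden is lowest; is paid the second-lowest bid, $95,700.

Arden is paid $95,700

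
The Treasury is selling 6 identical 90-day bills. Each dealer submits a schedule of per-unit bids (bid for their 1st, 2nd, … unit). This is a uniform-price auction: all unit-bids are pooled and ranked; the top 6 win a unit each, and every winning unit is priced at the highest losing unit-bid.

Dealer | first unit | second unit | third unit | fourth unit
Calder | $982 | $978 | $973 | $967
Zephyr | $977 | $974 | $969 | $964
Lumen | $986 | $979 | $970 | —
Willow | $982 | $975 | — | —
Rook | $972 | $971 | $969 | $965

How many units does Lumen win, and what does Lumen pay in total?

All unit-bids, highest first — top 6: 986 (Lumen-1), 982 (Calder-1), 982 (Willow-1), 979 (Lumen-2), 978 (Calder-2), 977 (Zephyr-1)
The (k+1)-th unit-bid is $975.
Lumen wins 2 unit(s) at $975 each.

Lumen: 2 units, pays $1,950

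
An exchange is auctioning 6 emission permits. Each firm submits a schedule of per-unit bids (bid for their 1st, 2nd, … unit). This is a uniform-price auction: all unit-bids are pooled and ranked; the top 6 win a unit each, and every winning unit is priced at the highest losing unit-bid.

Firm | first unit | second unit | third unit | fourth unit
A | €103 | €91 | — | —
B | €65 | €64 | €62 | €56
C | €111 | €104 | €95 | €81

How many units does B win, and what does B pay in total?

B: 0 units, pays €0

All unit-bids, highest first — top 6: 111 (C-1), 104 (C-2), 103 (A-1), 95 (C-3), 91 (A-2), 81 (C-4)
The (k+1)-th unit-bid is €65.
B wins 0 unit(s) at €65 each.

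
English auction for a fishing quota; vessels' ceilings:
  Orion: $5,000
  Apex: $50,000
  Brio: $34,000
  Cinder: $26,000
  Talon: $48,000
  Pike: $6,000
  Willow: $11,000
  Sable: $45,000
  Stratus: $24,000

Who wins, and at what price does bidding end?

Apex wins at $48,000

Limits in order: 50,000 (Apex) > 48,000 (Talon) > 45,000 (Sable) > 34,000 (Brio) > 26,000 (Cinder) > 24,000 (Stratus) > …
Talon is the last rival to drop out, at $48,000; Apex remains and wins at that price.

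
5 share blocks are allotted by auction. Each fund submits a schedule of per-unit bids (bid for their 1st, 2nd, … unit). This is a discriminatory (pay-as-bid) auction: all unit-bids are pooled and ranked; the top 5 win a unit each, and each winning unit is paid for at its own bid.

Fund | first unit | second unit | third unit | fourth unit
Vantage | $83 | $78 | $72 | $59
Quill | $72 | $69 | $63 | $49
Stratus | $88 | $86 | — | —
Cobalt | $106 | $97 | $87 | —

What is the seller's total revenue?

Merging the schedules and taking the best 5: 106 (Cobalt-1), 97 (Cobalt-2), 88 (Stratus-1), 87 (Cobalt-3), 86 (Stratus-2)
Next rejected bid: $83 (not a price — pay-as-bid).
Each winning unit pays its own bid.
Revenue = 106 + 97 + 88 + 87 + 86 = $464.

Total revenue: $464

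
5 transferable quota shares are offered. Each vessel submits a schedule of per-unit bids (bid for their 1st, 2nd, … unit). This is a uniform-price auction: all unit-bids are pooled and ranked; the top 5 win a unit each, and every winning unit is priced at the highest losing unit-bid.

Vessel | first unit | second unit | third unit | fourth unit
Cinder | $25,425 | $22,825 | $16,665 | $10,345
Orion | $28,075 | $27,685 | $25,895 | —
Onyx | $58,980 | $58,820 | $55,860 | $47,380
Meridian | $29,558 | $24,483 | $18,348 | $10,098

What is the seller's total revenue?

Total revenue: $140,375

Merging the schedules and taking the best 5: 58,980 (Onyx-1), 58,820 (Onyx-2), 55,860 (Onyx-3), 47,380 (Onyx-4), 29,558 (Meridian-1)
The (k+1)-th unit-bid is $28,075.
Allocation: Meridian 1, Onyx 4. Every unit priced at $28,075.
Revenue = 5 × 28,075 = $140,375.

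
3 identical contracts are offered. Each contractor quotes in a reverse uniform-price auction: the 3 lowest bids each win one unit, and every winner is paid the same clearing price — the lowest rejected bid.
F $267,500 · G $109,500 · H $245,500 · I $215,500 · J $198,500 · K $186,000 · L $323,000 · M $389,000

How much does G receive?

G is paid $215,500

Bids ranked low→high: 109,500 (G), 186,000 (K), 198,500 (J), 215,500 (I), 245,500 (H), …
The 3 lowest are G, K, J.
First losing bid is I's $215,500, which sets the uniform price.
G wins → is paid $215,500.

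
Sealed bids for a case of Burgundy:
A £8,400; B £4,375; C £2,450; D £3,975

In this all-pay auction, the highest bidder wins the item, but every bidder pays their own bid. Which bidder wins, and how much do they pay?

Rule: the highest bidder wins the item, but every bidder pays their own bid.
Bids ranked: 8,400 (A) > 4,375 (B) > 3,975 (D) > 2,450 (C)
A wins with the top bid; all bids are sunk regardless.

A pays £8,400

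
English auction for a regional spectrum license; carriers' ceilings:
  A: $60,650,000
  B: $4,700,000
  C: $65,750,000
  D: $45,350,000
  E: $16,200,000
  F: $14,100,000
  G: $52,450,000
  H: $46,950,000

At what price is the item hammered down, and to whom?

Sorting limits: 65,750,000 (C) > 60,650,000 (A) > 52,450,000 (G) > 46,950,000 (H) > 45,350,000 (D) > 16,200,000 (E) > …
Bidding ends when A exits at $60,650,000; C takes it.

C wins at $60,650,000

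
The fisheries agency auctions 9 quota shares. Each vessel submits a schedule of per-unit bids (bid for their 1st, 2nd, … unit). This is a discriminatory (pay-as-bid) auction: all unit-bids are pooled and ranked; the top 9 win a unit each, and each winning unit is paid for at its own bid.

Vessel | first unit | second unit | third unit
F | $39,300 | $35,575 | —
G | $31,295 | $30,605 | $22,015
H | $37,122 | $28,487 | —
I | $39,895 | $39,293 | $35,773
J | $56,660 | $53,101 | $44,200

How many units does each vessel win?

All unit-bids, highest first — top 9: 56,660 (J-1), 53,101 (J-2), 44,200 (J-3), 39,895 (I-1), 39,300 (F-1), 39,293 (I-2), 37,122 (H-1), 35,773 (I-3), 35,575 (F-2)
Next rejected bid: $31,295 (not a price — pay-as-bid).
Allocation: F 2, H 1, I 3, J 3.

F 2, H 1, I 3, J 3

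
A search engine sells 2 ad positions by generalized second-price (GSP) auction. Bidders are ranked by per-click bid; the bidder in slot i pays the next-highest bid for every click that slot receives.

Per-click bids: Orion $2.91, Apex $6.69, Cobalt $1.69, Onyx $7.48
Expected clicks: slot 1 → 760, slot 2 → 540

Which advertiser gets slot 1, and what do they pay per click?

Onyx; $6.69 per click

Per-click bids in order: $7.48 (Onyx) > $6.69 (Apex) > $2.91 (Orion) > …
Slot 1 goes to the first-ranked bidder, Onyx, who pays the next bid down: $6.69/click.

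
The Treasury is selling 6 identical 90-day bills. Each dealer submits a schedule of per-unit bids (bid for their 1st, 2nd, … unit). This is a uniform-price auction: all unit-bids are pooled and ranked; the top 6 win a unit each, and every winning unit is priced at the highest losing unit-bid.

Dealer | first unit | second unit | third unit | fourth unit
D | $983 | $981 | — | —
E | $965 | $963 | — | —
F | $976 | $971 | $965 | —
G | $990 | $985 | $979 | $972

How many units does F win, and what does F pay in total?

Merging the schedules and taking the best 6: 990 (G-1), 985 (G-2), 983 (D-1), 981 (D-2), 979 (G-3), 976 (F-1)
Highest rejected unit-bid = $972.
F wins 1 unit(s) at $972 each.

F: 1 unit, pays $972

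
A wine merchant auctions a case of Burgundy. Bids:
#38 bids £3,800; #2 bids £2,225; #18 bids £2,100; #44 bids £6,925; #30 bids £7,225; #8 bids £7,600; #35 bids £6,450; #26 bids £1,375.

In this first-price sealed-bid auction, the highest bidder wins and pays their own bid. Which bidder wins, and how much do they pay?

#8 pays £7,600

Bids in order: 7,600 (#8) > 7,225 (#30) > 6,925 (#44) > 6,450 (#35) > 3,800 (#38) > 2,225 (#2) > …
#8 is highest → pays own bid, £7,600.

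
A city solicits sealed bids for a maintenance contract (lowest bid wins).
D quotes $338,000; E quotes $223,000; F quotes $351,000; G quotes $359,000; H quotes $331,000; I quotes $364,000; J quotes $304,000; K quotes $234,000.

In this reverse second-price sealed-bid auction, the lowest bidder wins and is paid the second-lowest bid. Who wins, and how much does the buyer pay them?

E is paid $234,000

Rule: the lowest bidder wins and is paid the second-lowest bid.
Bids in order: 223,000 (E) < 234,000 (K) < 304,000 (J) < 331,000 (H) < 338,000 (D) < 351,000 (F) < …
Second-price: E is paid K's bid of $234,000.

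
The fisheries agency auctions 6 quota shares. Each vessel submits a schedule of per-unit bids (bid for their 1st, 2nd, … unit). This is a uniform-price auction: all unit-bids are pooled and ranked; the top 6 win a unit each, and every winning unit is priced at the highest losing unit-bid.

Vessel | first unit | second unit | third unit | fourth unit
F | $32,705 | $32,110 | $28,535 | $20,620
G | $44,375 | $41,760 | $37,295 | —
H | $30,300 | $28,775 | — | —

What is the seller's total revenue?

Pooled unit-bids ranked (top 6): 44,375 (G-1), 41,760 (G-2), 37,295 (G-3), 32,705 (F-1), 32,110 (F-2), 30,300 (H-1)
The (k+1)-th unit-bid is $28,775.
Allocation: F 2, G 3, H 1. Every unit priced at $28,775.
Revenue = 6 × 28,775 = $172,650.

Total revenue: $172,650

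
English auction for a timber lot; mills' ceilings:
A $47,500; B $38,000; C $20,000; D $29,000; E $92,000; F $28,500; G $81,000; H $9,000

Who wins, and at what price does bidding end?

Open ascending-bid auction: the price rises until one bidder remains; the winner pays the price at which the last rival dropped out.
Sorting limits: 92,000 (E) > 81,000 (G) > 47,500 (A) > 38,000 (B) > 29,000 (D) > 28,500 (F) > …
Once the price passes $81,000, only E is left; the hammer falls at G's limit of $81,000.

E wins at $81,000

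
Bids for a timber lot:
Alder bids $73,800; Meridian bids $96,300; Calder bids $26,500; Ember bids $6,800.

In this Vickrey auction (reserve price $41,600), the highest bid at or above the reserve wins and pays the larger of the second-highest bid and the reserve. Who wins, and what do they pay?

Meridian pays $73,800

Rule: the highest bid at or above the reserve wins and pays the larger of the second-highest bid and the reserve.
Bids in order: 96,300 (Meridian) > 73,800 (Alder) > 26,500 (Calder) > 6,800 (Ember)
Highest eligible bid: Meridian at $96,300.
Second-highest bid $73,800 exceeds the reserve $41,600 → payment $73,800.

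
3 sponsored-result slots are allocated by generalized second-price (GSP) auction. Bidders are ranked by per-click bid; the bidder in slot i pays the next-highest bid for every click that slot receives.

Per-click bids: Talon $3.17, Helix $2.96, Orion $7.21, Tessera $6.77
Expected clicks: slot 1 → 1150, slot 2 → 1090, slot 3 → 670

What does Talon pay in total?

Talon pays $1983.20

Sorting advertisers: $7.21 (Orion) > $6.77 (Tessera) > $3.17 (Talon) > $2.96 (Helix)
Talon holds slot 3 → pays next bid $2.96 × 670 clicks = $1983.20.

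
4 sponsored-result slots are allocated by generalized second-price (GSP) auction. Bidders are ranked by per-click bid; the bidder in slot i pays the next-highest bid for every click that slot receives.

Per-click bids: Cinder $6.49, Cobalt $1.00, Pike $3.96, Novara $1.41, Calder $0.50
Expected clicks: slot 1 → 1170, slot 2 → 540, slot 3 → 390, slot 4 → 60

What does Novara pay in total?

Per-click bids in order: $6.49 (Cinder) > $3.96 (Pike) > $1.41 (Novara) > $1.00 (Cobalt) > $0.50 (Calder)
Novara holds slot 3 → pays next bid $1.00 × 390 clicks = $390.00.

Novara pays $390.00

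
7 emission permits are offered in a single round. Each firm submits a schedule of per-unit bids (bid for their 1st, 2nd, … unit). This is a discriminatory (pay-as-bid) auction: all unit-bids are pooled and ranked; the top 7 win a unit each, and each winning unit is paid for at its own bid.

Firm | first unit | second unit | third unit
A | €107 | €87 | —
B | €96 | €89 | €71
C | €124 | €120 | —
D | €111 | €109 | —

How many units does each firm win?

All unit-bids, highest first — top 7: 124 (C-1), 120 (C-2), 111 (D-1), 109 (D-2), 107 (A-1), 96 (B-1), 89 (B-2)
Next rejected bid: €87 (not a price — pay-as-bid).
Allocation: A 1, B 2, C 2, D 2.

A 1, B 2, C 2, D 2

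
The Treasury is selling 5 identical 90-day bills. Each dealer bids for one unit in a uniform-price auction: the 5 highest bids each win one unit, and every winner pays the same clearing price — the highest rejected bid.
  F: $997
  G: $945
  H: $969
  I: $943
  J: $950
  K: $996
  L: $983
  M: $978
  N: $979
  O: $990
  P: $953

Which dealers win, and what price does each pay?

Sorting: 997 (F), 996 (K), 990 (O), 983 (L), 979 (N), 978 (M), 969 (H), …
The 5 highest are F, K, O, L, N.
Clearing price = highest rejected bid = $978.

F, K, O, L, N; each pays $978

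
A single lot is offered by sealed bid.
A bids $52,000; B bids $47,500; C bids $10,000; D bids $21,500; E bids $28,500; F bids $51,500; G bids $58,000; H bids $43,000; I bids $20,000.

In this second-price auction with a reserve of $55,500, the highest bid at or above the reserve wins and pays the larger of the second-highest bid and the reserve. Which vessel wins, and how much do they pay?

Bids in order: 58,000 (G) > 52,000 (A) > 51,500 (F) > 47,500 (B) > 43,000 (H) > 28,500 (E) > …
Highest eligible bid: G at $58,000.
Second-highest bid $52,000 is below the reserve $55,500, so the reserve binds → payment $55,500.

G pays $55,500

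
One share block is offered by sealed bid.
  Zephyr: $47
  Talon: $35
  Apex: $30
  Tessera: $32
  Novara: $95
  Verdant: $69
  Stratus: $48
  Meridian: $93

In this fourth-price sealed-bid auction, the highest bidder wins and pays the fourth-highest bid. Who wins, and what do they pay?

Novara pays $48

Bids in order: 95 (Novara) > 93 (Meridian) > 69 (Verdant) > 48 (Stratus) > 47 (Zephyr) > 35 (Talon) > …
Novara wins; payment is bid #4 in the ranking = $48.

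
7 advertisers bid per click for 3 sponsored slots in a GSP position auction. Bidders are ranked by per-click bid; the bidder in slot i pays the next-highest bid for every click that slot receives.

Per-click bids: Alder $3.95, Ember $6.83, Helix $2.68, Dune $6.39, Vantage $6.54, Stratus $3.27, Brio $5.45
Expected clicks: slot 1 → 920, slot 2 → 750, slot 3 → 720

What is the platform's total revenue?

Per-click bids in order: $6.83 (Ember) > $6.54 (Vantage) > $6.39 (Dune) > $5.45 (Brio) > …
Slot 1: Ember pays $6.54 × 920 = $6016.80
Slot 2: Vantage pays $6.39 × 750 = $4792.50
Slot 3: Dune pays $5.45 × 720 = $3924.00
Total = $14733.30

Total revenue: $14733.30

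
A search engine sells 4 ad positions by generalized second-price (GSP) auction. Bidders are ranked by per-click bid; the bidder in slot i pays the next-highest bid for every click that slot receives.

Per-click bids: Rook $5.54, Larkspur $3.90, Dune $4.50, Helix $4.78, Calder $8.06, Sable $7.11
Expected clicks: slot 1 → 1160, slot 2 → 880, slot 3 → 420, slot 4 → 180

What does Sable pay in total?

Ranked by bid: $8.06 (Calder) > $7.11 (Sable) > $5.54 (Rook) > $4.78 (Helix) > $4.50 (Dune) > …
Sable holds slot 2 → pays next bid $5.54 × 880 clicks = $4875.20.

Sable pays $4875.20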